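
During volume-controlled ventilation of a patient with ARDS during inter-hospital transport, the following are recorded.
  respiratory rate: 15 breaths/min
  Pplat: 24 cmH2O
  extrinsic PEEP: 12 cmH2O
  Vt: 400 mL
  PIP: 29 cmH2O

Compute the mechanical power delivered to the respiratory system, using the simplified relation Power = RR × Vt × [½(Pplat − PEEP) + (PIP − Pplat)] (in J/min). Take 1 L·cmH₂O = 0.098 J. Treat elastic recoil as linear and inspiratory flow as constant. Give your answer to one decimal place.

Per-breath work = Vt × [½(Pplat−PEEP) + (PIP−Pplat)] = 0.400 × [0.5×12.0 + 5.0] = 0.400 × 11.0 = 4.4 L·cmH2O.
Power = 15 × 4.4 = 66.0 L·cmH2O/min.
× 0.098 J/(L·cmH2O) → 6.468 J/min.

6.5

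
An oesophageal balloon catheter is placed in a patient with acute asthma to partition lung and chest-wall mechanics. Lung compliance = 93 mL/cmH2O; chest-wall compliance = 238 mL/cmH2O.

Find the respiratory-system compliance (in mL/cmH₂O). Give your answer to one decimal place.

66.9

Lung and chest wall are elastances in series: 1/Crs = 1/CL + 1/Ccw.
1/Crs = 1/93 + 1/238 = 0.01495.
Crs = 66.89 mL/cmH2O.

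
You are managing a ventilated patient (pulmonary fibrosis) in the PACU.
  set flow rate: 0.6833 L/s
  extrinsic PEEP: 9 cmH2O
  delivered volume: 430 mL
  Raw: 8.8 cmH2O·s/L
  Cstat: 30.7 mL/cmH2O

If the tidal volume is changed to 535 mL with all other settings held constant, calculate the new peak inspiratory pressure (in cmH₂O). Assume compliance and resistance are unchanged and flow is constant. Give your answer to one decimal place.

32.4

PIP = Vt/C + R·V̇ + PEEP (constant-flow equation of motion).
Only the elastic term changes: ΔPIP = ΔVt / C = (535 − 430) / 30.7 = 3.42 cmH2O.
Original PIP = 430/30.7 + 8.8×0.6833 + 9 = 29.02 cmH2O; new PIP = 29.02 + (3.42) = 32.44 cmH2O.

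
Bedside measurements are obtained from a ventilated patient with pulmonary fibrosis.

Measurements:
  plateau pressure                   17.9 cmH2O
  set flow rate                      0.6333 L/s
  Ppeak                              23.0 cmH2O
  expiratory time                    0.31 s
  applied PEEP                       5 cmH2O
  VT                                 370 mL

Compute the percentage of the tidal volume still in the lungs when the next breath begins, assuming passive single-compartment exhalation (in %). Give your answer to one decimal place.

26.1

R = (PIP − Pplat)/V̇ = (23.0 − 17.9) / 0.6333 = 5.1/0.6333 = 8.053 cmH2O·s/L.
C = Vt/(Pplat − PEEP) = 370.0 / (17.9 − 5) = 370.0/12.9 = 28.682 mL/cmH2O.
τ = R × C = 8.053 × 0.02868 L/cmH2O = 0.231 s.
Fraction remaining at end-expiration = e^(−Te/τ) = e^(−0.31/0.231) = 0.2613 → 26.13%.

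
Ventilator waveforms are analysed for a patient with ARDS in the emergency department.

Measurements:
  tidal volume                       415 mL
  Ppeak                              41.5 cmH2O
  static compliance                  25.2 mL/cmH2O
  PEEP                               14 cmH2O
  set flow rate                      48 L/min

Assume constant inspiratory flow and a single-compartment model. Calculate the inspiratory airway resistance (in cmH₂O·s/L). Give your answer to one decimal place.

Flow: 48 L/min ÷ 60 = 0.8 L/s.
Equation of motion (constant flow): PIP = Vt/C + R·V̇ + PEEP.
R·V̇ = PIP − Vt/C − PEEP = 41.5 − 415/25.2 − 14 = 41.5 − 16.468 − 14 = 11.032 cmH2O.
R = 11.032 / 0.8 = 13.79 cmH2O·s/L.

13.8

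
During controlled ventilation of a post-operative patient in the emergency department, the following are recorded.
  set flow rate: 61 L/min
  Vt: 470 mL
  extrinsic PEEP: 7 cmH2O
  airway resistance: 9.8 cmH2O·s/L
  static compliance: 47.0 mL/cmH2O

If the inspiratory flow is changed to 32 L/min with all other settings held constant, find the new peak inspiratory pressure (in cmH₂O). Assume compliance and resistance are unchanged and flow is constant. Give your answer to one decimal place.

22.2

Flow: 61 L/min ÷ 60 = 1.0167 L/s.
New flow: 32 L/min ÷ 60 = 0.5333 L/s.
PIP = Vt/C + R·V̇ + PEEP (constant-flow equation of motion).
Only the resistive term changes: ΔPIP = R × ΔV̇ = 9.8 × (0.5333 − 1.0167) = 9.8 × -0.4834 = -4.737 cmH2O.
Original PIP = 470/47.0 + 9.8×1.0167 + 7 = 26.964 cmH2O; new PIP = 26.964 + (-4.737) = 22.227 cmH2O.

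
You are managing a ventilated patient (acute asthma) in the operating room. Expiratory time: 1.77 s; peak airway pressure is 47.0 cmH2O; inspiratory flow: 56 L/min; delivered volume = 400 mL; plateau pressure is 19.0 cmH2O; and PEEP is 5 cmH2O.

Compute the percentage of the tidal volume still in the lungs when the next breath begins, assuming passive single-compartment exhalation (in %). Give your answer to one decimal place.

12.7

Flow: 56 L/min ÷ 60 = 0.9333 L/s.
R = (PIP − Pplat)/V̇ = (47.0 − 19.0) / 0.9333 = 28.0/0.9333 = 30.001 cmH2O·s/L.
C = Vt/(Pplat − PEEP) = 400.0 / (19.0 − 5) = 400.0/14.0 = 28.571 mL/cmH2O.
τ = R × C = 30.001 × 0.02857 L/cmH2O = 0.8571 s.
Fraction remaining at end-expiration = e^(−Te/τ) = e^(−1.77/0.8571) = 0.1268 → 12.68%.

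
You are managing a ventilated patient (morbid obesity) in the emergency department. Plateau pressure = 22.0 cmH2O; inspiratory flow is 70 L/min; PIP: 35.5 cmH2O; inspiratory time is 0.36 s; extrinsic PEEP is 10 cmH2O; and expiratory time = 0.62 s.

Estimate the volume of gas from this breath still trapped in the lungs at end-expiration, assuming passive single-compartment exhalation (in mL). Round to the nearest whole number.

Flow: 70 L/min ÷ 60 = 1.1667 L/s.
Vt = flow × Ti = 1.1667 L/s × 0.36 s × 1000 mL/L = 420.01 mL.
R = (PIP − Pplat)/V̇ = (35.5 − 22.0) / 1.1667 = 13.5/1.1667 = 11.571 cmH2O·s/L.
C = Vt/(Pplat − PEEP) = 420.01 / (22.0 − 10) = 420.01/12.0 = 35.001 mL/cmH2O.
τ = R × C = 11.571 × 0.035 L/cmH2O = 0.405 s.
Fraction remaining = e^(−Te/τ) = e^(−0.62/0.405) = 0.2163.
Trapped volume = 420.01 × 0.2163 = 90.848 mL.

91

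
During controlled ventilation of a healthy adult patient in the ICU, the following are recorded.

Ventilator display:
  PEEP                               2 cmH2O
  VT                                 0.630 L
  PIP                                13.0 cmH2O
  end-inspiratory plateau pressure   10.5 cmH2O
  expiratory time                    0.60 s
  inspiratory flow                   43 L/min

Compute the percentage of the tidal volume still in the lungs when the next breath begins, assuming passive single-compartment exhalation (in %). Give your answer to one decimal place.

Flow: 43 L/min ÷ 60 = 0.7167 L/s.
R = (PIP − Pplat)/V̇ = (13.0 − 10.5) / 0.7167 = 2.5/0.7167 = 3.488 cmH2O·s/L.
C = Vt/(Pplat − PEEP) = 630.0 / (10.5 − 2) = 630.0/8.5 = 74.118 mL/cmH2O.
τ = R × C = 3.488 × 0.07412 L/cmH2O = 0.2585 s.
Fraction remaining at end-expiration = e^(−Te/τ) = e^(−0.60/0.2585) = 0.09817 → 9.817%.

9.8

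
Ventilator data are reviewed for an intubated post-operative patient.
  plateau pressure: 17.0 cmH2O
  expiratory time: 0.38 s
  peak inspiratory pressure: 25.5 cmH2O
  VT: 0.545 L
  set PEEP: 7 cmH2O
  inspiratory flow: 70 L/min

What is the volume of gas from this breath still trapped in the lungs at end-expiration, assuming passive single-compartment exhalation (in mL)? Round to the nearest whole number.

Flow: 70 L/min ÷ 60 = 1.1667 L/s.
R = (PIP − Pplat)/V̇ = (25.5 − 17.0) / 1.1667 = 8.5/1.1667 = 7.286 cmH2O·s/L.
C = Vt/(Pplat − PEEP) = 545.0 / (17.0 − 7) = 545.0/10.0 = 54.5 mL/cmH2O.
τ = R × C = 7.286 × 0.0545 L/cmH2O = 0.3971 s.
Fraction remaining = e^(−Te/τ) = e^(−0.38/0.3971) = 0.3841.
Trapped volume = 545.0 × 0.3841 = 209.33 mL.

209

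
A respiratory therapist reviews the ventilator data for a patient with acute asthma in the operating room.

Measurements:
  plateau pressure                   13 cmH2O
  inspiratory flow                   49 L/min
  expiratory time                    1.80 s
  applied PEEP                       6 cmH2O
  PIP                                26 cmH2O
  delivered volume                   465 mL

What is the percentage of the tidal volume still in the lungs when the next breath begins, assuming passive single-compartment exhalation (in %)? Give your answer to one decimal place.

18.2

Flow: 49 L/min ÷ 60 = 0.8167 L/s.
R = (PIP − Pplat)/V̇ = (26 − 13) / 0.8167 = 13.0/0.8167 = 15.918 cmH2O·s/L.
C = Vt/(Pplat − PEEP) = 465.0 / (13 − 6) = 465.0/7.0 = 66.429 mL/cmH2O.
τ = R × C = 15.918 × 0.06643 L/cmH2O = 1.057 s.
Fraction remaining at end-expiration = e^(−Te/τ) = e^(−1.80/1.057) = 0.1821 → 18.21%.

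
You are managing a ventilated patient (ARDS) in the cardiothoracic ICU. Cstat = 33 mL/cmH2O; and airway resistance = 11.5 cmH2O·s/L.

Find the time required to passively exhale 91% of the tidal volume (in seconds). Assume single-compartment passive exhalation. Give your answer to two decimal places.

τ = R × C = 11.5 × 33 mL/cmH2O = 11.5 × 0.033 L/cmH2O = 0.3795 s.
Exhaled fraction f = 1 − e^(−t/τ) → t = −τ·ln(1 − f) = −0.3795·ln(0.09) = 0.9138 s.

0.91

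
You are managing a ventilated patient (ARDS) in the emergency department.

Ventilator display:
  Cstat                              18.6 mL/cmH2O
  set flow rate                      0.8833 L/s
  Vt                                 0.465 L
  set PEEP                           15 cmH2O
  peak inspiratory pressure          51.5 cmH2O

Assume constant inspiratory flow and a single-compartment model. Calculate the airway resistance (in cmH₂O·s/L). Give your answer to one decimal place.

13.0

Equation of motion (constant flow): PIP = Vt/C + R·V̇ + PEEP.
R·V̇ = PIP − Vt/C − PEEP = 51.5 − 465/18.6 − 15 = 51.5 − 25.0 − 15 = 11.5 cmH2O.
R = 11.5 / 0.8833 = 13.019 cmH2O·s/L.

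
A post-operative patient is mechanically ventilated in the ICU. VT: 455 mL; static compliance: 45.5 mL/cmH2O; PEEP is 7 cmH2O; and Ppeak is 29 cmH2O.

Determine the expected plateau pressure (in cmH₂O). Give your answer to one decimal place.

17.0

Pplat = PEEP + Vt / Cstat = 7 + 455 / 45.5 = 7 + 10.0 = 17.0 cmH2O.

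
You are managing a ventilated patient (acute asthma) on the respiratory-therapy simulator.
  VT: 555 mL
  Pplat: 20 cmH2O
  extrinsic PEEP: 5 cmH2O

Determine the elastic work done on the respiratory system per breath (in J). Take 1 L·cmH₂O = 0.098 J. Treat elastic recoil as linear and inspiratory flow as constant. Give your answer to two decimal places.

0.41

Elastic work ≈ ½ × (Pplat − PEEP) × Vt = 0.5 × (20 − 5) × 0.555 L = 0.5 × 15.0 × 0.555 = 4.163 L·cmH2O.
× 0.098 J/(L·cmH2O) → 0.408 J.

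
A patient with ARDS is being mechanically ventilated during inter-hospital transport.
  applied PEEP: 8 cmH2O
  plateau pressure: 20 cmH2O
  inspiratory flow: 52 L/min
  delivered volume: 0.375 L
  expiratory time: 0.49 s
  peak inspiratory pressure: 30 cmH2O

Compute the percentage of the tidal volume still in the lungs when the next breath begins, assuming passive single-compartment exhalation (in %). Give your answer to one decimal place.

Flow: 52 L/min ÷ 60 = 0.8667 L/s.
R = (PIP − Pplat)/V̇ = (30 − 20) / 0.8667 = 10.0/0.8667 = 11.538 cmH2O·s/L.
C = Vt/(Pplat − PEEP) = 375.0 / (20 − 8) = 375.0/12.0 = 31.25 mL/cmH2O.
τ = R × C = 11.538 × 0.03125 L/cmH2O = 0.3606 s.
Fraction remaining at end-expiration = e^(−Te/τ) = e^(−0.49/0.3606) = 0.257 → 25.7%.

25.7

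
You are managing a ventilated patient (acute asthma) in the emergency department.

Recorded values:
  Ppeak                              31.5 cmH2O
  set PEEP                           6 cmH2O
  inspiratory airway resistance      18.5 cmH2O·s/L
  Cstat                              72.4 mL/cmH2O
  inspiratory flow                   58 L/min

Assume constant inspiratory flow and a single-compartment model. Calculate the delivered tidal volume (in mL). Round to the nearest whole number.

551

Flow: 58 L/min ÷ 60 = 0.9667 L/s.
Equation of motion (constant flow): PIP = Vt/C + R·V̇ + PEEP.
Vt/C = PIP − R·V̇ − PEEP = 31.5 − 17.884 − 6 = 7.616 cmH2O.
Vt = C × 7.616 = 72.4 × 7.616 = 551.4 mL.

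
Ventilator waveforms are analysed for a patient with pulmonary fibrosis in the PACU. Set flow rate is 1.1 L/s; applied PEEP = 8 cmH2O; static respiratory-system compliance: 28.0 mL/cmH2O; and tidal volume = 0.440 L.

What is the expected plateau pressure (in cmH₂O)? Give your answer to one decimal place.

23.7

Pplat = PEEP + Vt / Cstat = 8 + 440 / 28.0 = 8 + 15.714 = 23.714 cmH2O.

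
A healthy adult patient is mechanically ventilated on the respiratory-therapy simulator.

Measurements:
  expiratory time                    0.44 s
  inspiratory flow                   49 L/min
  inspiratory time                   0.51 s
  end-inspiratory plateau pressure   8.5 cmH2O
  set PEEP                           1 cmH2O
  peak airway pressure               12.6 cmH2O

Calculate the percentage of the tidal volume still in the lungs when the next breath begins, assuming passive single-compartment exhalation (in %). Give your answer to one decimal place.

Flow: 49 L/min ÷ 60 = 0.8167 L/s.
Vt = flow × Ti = 0.8167 L/s × 0.51 s × 1000 mL/L = 416.52 mL.
R = (PIP − Pplat)/V̇ = (12.6 − 8.5) / 0.8167 = 4.1/0.8167 = 5.02 cmH2O·s/L.
C = Vt/(Pplat − PEEP) = 416.52 / (8.5 − 1) = 416.52/7.5 = 55.536 mL/cmH2O.
τ = R × C = 5.02 × 0.05554 L/cmH2O = 0.2788 s.
Fraction remaining at end-expiration = e^(−Te/τ) = e^(−0.44/0.2788) = 0.2063 → 20.63%.

20.6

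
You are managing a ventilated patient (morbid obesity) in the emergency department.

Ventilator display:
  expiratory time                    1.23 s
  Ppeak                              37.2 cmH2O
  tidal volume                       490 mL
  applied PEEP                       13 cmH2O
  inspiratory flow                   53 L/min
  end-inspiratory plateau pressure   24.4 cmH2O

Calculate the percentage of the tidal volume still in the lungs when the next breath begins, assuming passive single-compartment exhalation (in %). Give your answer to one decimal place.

13.9

Flow: 53 L/min ÷ 60 = 0.8833 L/s.
R = (PIP − Pplat)/V̇ = (37.2 − 24.4) / 0.8833 = 12.8/0.8833 = 14.491 cmH2O·s/L.
C = Vt/(Pplat − PEEP) = 490.0 / (24.4 − 13) = 490.0/11.4 = 42.982 mL/cmH2O.
τ = R × C = 14.491 × 0.04298 L/cmH2O = 0.6228 s.
Fraction remaining at end-expiration = e^(−Te/τ) = e^(−1.23/0.6228) = 0.1388 → 13.88%.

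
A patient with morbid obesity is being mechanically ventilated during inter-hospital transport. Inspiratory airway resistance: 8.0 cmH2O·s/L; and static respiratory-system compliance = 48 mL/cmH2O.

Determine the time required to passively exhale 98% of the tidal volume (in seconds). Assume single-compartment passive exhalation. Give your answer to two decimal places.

τ = R × C = 8.0 × 48 mL/cmH2O = 8.0 × 0.048 L/cmH2O = 0.384 s.
Exhaled fraction f = 1 − e^(−t/τ) → t = −τ·ln(1 − f) = −0.384·ln(0.02) = 1.502 s.

1.50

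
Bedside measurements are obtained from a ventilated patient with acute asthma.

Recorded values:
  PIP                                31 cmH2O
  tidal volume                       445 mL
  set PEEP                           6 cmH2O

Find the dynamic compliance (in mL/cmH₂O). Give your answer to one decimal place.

Dynamic compliance = Vt / (PIP − PEEP) = 445 / (31 − 6) = 445 / 25.0 = 17.8 mL/cmH2O.

17.8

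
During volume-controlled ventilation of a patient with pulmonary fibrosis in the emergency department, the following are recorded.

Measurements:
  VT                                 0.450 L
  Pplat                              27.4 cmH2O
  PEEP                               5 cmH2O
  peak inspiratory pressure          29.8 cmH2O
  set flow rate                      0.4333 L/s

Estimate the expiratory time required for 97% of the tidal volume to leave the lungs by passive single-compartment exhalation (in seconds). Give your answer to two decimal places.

0.39

R = (PIP − Pplat)/V̇ = (29.8 − 27.4) / 0.4333 = 2.4/0.4333 = 5.539 cmH2O·s/L.
C = Vt/(Pplat − PEEP) = 450.0 / (27.4 − 5) = 450.0/22.4 = 20.089 mL/cmH2O.
τ = R × C = 5.539 × 0.02009 L/cmH2O = 0.1113 s.
t = −τ·ln(1 − 0.97) = −0.1113·ln(0.03) = 0.3903 s.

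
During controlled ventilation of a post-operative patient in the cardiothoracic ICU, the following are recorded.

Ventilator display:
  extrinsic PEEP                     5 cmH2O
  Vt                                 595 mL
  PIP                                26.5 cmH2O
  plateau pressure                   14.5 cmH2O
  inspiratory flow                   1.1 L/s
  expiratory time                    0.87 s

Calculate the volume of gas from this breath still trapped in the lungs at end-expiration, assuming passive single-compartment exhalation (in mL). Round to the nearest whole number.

R = (PIP − Pplat)/V̇ = (26.5 − 14.5) / 1.1 = 12.0/1.1 = 10.909 cmH2O·s/L.
C = Vt/(Pplat − PEEP) = 595.0 / (14.5 − 5) = 595.0/9.5 = 62.632 mL/cmH2O.
τ = R × C = 10.909 × 0.06263 L/cmH2O = 0.6832 s.
Fraction remaining = e^(−Te/τ) = e^(−0.87/0.6832) = 0.2799.
Trapped volume = 595.0 × 0.2799 = 166.54 mL.

167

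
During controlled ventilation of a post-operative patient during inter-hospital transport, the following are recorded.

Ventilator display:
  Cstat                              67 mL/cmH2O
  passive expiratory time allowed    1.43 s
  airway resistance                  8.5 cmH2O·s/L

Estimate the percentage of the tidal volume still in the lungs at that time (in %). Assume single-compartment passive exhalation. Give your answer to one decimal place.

τ = R × C = 8.5 × 67 mL/cmH2O = 8.5 × 0.067 L/cmH2O = 0.5695 s.
Passive exhalation: V(t)/V₀ = e^(−t/τ) = e^(−1.43/0.5695) = 0.08119.
Fraction remaining = 0.08119 → 8.119%.

8.1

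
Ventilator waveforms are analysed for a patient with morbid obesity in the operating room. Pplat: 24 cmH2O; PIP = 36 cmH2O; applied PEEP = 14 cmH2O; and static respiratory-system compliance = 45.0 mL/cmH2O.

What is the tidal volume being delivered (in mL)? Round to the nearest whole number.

450

Vt = Cstat × (Pplat − PEEP) = 45.0 × (24 − 14) = 45.0 × 10.0 = 450.0 mL.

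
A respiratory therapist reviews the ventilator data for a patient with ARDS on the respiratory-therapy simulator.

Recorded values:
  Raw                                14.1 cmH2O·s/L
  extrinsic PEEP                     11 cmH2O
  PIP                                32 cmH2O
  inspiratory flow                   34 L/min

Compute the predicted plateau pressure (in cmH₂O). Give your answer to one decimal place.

24.0

Flow: 34 L/min ÷ 60 = 0.5667 L/s.
Pplat = PIP − Raw × flow = 32 − 14.1 × 0.5667 = 32 − 7.99 = 24.01 cmH2O.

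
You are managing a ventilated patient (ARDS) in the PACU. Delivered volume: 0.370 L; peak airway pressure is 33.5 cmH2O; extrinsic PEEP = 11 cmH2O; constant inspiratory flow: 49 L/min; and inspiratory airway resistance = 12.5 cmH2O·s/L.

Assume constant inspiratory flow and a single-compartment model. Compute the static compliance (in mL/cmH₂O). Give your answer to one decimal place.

Flow: 49 L/min ÷ 60 = 0.8167 L/s.
Equation of motion (constant flow): PIP = Vt/C + R·V̇ + PEEP.
Vt/C = PIP − R·V̇ − PEEP = 33.5 − 12.5×0.8167 − 11 = 33.5 − 10.209 − 11 = 12.291 cmH2O.
C = Vt / 12.291 = 370 / 12.291 = 30.103 mL/cmH2O.

30.1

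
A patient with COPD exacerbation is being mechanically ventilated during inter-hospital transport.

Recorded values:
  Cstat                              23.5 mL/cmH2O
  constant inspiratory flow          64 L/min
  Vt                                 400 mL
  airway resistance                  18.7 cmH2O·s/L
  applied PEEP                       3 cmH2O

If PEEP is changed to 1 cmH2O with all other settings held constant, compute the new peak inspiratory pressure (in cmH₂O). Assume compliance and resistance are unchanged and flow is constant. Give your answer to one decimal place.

Flow: 64 L/min ÷ 60 = 1.0667 L/s.
PIP = Vt/C + R·V̇ + PEEP (constant-flow equation of motion).
Only the baseline term changes: ΔPIP = ΔPEEP = 1 − 3 = -2.0 cmH2O.
Original PIP = 400/23.5 + 18.7×1.0667 + 3 = 39.969 cmH2O; new PIP = 39.969 + (-2.0) = 37.969 cmH2O.

38.0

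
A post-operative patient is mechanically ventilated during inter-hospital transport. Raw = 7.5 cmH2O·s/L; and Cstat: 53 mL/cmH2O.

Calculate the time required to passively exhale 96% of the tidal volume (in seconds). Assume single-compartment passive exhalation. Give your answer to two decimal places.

τ = R × C = 7.5 × 53 mL/cmH2O = 7.5 × 0.053 L/cmH2O = 0.3975 s.
Exhaled fraction f = 1 − e^(−t/τ) → t = −τ·ln(1 − f) = −0.3975·ln(0.04) = 1.28 s.

1.28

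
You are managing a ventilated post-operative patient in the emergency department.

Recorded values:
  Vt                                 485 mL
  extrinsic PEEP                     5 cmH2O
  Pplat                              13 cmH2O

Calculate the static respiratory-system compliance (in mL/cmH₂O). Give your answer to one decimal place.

60.6

Cstat = Vt / (Pplat − PEEP) = 485 / (13 − 5) = 485 / 8.0 = 60.625 mL/cmH2O.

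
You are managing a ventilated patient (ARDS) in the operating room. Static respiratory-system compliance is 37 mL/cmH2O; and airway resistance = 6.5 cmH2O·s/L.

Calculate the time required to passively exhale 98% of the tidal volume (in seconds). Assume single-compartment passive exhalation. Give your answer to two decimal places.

0.94

τ = R × C = 6.5 × 37 mL/cmH2O = 6.5 × 0.037 L/cmH2O = 0.2405 s.
Exhaled fraction f = 1 − e^(−t/τ) → t = −τ·ln(1 − f) = −0.2405·ln(0.02) = 0.9408 s.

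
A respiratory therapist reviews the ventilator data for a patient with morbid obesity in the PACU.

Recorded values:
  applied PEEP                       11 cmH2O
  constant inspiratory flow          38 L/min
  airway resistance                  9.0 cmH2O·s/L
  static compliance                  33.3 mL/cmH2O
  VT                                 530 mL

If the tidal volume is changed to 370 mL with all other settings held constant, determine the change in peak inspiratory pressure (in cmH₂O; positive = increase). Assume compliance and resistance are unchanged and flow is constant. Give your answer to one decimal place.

-4.8

PIP = Vt/C + R·V̇ + PEEP (constant-flow equation of motion).
Only the elastic term changes: ΔPIP = ΔVt / C = (370 − 530) / 33.3 = -4.805 cmH2O.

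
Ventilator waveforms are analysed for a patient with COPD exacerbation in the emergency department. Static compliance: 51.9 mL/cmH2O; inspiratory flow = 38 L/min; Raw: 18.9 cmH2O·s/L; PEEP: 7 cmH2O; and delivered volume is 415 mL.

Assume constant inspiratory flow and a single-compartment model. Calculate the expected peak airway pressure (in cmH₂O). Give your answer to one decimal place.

Flow: 38 L/min ÷ 60 = 0.6333 L/s.
Equation of motion (constant flow): PIP = Vt/C + R·V̇ + PEEP.
PIP = 415/51.9 + 18.9×0.6333 + 7 = 7.996 + 11.969 + 7 = 26.965 cmH2O.

27.0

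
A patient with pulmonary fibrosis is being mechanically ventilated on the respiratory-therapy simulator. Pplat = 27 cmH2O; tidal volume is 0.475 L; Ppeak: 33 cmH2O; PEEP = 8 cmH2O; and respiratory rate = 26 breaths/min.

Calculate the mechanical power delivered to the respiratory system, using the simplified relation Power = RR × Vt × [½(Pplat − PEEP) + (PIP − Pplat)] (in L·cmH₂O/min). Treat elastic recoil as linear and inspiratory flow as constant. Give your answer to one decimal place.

Per-breath work = Vt × [½(Pplat−PEEP) + (PIP−Pplat)] = 0.475 × [0.5×19.0 + 6.0] = 0.475 × 15.5 = 7.363 L·cmH2O.
Power = 26 × 7.363 = 191.44 L·cmH2O/min.

191.4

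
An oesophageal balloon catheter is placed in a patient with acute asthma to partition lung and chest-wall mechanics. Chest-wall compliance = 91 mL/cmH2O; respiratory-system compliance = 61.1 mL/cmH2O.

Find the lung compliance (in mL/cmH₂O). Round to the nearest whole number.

186

1/CL = 1/Crs − 1/Ccw.
1/CL = 1/61.1 − 1/91 = 0.005378.
CL = 185.94 mL/cmH2O.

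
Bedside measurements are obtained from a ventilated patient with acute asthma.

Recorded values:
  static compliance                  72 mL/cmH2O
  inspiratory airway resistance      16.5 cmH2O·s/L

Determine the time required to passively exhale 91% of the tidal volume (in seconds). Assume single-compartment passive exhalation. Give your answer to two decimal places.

2.86

τ = R × C = 16.5 × 72 mL/cmH2O = 16.5 × 0.072 L/cmH2O = 1.188 s.
Exhaled fraction f = 1 − e^(−t/τ) → t = −τ·ln(1 − f) = −1.188·ln(0.09) = 2.861 s.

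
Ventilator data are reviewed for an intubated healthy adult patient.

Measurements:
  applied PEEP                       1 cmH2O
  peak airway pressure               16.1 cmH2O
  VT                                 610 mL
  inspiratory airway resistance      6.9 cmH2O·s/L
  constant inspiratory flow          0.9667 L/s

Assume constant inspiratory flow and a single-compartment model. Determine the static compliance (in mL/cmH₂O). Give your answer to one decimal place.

Equation of motion (constant flow): PIP = Vt/C + R·V̇ + PEEP.
Vt/C = PIP − R·V̇ − PEEP = 16.1 − 6.9×0.9667 − 1 = 16.1 − 6.67 − 1 = 8.43 cmH2O.
C = Vt / 8.43 = 610 / 8.43 = 72.361 mL/cmH2O.

72.4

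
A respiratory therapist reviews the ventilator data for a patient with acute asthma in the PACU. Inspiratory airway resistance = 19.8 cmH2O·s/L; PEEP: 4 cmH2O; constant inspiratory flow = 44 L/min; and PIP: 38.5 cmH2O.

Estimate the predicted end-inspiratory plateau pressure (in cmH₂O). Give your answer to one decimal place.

24.0

Flow: 44 L/min ÷ 60 = 0.7333 L/s.
Pplat = PIP − Raw × flow = 38.5 − 19.8 × 0.7333 = 38.5 − 14.519 = 23.981 cmH2O.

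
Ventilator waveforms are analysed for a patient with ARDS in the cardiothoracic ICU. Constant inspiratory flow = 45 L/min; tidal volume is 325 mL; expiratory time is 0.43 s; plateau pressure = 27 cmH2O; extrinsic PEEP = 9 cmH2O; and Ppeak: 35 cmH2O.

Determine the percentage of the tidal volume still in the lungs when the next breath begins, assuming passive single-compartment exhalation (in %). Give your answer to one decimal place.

Flow: 45 L/min ÷ 60 = 0.75 L/s.
R = (PIP − Pplat)/V̇ = (35 − 27) / 0.75 = 8.0/0.75 = 10.667 cmH2O·s/L.
C = Vt/(Pplat − PEEP) = 325.0 / (27 − 9) = 325.0/18.0 = 18.056 mL/cmH2O.
τ = R × C = 10.667 × 0.01806 L/cmH2O = 0.1926 s.
Fraction remaining at end-expiration = e^(−Te/τ) = e^(−0.43/0.1926) = 0.1072 → 10.72%.

10.7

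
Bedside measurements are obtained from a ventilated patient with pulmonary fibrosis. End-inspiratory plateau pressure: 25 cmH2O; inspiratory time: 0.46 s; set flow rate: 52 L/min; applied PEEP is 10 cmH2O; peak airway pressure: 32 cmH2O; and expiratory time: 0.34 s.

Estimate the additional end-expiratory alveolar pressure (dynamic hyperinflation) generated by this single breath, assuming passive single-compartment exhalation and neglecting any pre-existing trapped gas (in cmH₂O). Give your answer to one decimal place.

Flow: 52 L/min ÷ 60 = 0.8667 L/s.
Vt = flow × Ti = 0.8667 L/s × 0.46 s × 1000 mL/L = 398.68 mL.
R = (PIP − Pplat)/V̇ = (32 − 25) / 0.8667 = 7.0/0.8667 = 8.077 cmH2O·s/L.
C = Vt/(Pplat − PEEP) = 398.68 / (25 − 10) = 398.68/15.0 = 26.579 mL/cmH2O.
τ = R × C = 8.077 × 0.02658 L/cmH2O = 0.2147 s.
Fraction remaining = e^(−Te/τ) = e^(−0.34/0.2147) = 0.2052; trapped volume = 398.68 × 0.2052 = 81.809 mL.
Additional alveolar pressure from trapping ≈ V_trapped / C = 81.809 / 26.579 = 3.078 cmH2O.

3.1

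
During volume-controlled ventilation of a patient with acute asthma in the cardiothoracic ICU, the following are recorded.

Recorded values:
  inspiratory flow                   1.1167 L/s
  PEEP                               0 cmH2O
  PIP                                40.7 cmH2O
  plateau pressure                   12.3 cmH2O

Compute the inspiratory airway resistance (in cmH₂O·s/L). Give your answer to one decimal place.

25.4

Raw = (PIP − Pplat) / flow = (40.7 − 12.3) / 1.1167 = 28.4 / 1.1167 = 25.432 cmH2O·s/L.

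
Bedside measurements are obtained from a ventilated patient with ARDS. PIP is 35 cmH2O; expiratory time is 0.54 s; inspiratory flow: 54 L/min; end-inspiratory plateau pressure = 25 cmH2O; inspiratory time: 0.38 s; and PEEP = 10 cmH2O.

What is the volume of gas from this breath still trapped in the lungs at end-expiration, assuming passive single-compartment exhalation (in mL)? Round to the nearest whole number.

41

Flow: 54 L/min ÷ 60 = 0.9 L/s.
Vt = flow × Ti = 0.9 L/s × 0.38 s × 1000 mL/L = 342.0 mL.
R = (PIP − Pplat)/V̇ = (35 − 25) / 0.9 = 10.0/0.9 = 11.111 cmH2O·s/L.
C = Vt/(Pplat − PEEP) = 342.0 / (25 − 10) = 342.0/15.0 = 22.8 mL/cmH2O.
τ = R × C = 11.111 × 0.0228 L/cmH2O = 0.2533 s.
Fraction remaining = e^(−Te/τ) = e^(−0.54/0.2533) = 0.1186.
Trapped volume = 342.0 × 0.1186 = 40.561 mL.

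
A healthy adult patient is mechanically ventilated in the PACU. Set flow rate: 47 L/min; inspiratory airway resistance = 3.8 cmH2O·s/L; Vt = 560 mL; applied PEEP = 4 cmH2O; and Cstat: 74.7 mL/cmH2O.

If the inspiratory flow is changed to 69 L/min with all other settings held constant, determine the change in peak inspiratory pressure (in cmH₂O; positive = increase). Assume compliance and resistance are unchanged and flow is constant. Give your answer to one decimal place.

1.4

Flow: 47 L/min ÷ 60 = 0.7833 L/s.
New flow: 69 L/min ÷ 60 = 1.15 L/s.
PIP = Vt/C + R·V̇ + PEEP (constant-flow equation of motion).
Only the resistive term changes: ΔPIP = R × ΔV̇ = 3.8 × (1.15 − 0.7833) = 3.8 × 0.3667 = 1.393 cmH2O.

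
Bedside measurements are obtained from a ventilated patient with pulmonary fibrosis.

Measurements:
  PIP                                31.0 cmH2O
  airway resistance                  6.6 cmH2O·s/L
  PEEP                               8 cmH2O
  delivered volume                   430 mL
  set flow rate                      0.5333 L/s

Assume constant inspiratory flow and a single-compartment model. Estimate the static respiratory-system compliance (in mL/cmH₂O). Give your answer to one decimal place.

Equation of motion (constant flow): PIP = Vt/C + R·V̇ + PEEP.
Vt/C = PIP − R·V̇ − PEEP = 31.0 − 6.6×0.5333 − 8 = 31.0 − 3.52 − 8 = 19.48 cmH2O.
C = Vt / 19.48 = 430 / 19.48 = 22.074 mL/cmH2O.

22.1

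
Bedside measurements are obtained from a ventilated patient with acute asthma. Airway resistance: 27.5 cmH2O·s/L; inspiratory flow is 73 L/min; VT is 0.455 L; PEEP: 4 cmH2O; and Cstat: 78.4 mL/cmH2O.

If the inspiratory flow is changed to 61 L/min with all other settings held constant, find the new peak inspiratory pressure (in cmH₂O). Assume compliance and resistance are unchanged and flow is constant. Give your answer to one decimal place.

Flow: 73 L/min ÷ 60 = 1.2167 L/s.
New flow: 61 L/min ÷ 60 = 1.0167 L/s.
PIP = Vt/C + R·V̇ + PEEP (constant-flow equation of motion).
Only the resistive term changes: ΔPIP = R × ΔV̇ = 27.5 × (1.0167 − 1.2167) = 27.5 × -0.2 = -5.5 cmH2O.
Original PIP = 455/78.4 + 27.5×1.2167 + 4 = 43.263 cmH2O; new PIP = 43.263 + (-5.5) = 37.763 cmH2O.

37.8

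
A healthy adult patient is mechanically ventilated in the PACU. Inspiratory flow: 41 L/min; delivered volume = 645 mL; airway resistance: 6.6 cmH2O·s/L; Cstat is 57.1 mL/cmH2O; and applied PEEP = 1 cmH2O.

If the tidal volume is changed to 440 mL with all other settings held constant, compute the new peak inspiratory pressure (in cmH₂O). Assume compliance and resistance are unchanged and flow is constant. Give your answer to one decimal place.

13.2

Flow: 41 L/min ÷ 60 = 0.6833 L/s.
PIP = Vt/C + R·V̇ + PEEP (constant-flow equation of motion).
Only the elastic term changes: ΔPIP = ΔVt / C = (440 − 645) / 57.1 = -3.59 cmH2O.
Original PIP = 645/57.1 + 6.6×0.6833 + 1 = 16.806 cmH2O; new PIP = 16.806 + (-3.59) = 13.216 cmH2O.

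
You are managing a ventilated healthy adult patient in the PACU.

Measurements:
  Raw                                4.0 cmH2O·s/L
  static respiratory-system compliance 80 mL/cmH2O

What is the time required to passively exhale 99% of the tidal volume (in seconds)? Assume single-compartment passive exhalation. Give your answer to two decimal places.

τ = R × C = 4.0 × 80 mL/cmH2O = 4.0 × 0.080 L/cmH2O = 0.32 s.
Exhaled fraction f = 1 − e^(−t/τ) → t = −τ·ln(1 − f) = −0.32·ln(0.01) = 1.474 s.

1.47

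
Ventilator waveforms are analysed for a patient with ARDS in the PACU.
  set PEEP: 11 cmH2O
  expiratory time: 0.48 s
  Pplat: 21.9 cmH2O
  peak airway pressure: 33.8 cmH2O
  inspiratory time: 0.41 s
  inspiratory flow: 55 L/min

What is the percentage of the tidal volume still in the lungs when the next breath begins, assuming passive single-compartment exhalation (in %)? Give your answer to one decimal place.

Flow: 55 L/min ÷ 60 = 0.9167 L/s.
Vt = flow × Ti = 0.9167 L/s × 0.41 s × 1000 mL/L = 375.85 mL.
R = (PIP − Pplat)/V̇ = (33.8 − 21.9) / 0.9167 = 11.9/0.9167 = 12.981 cmH2O·s/L.
C = Vt/(Pplat − PEEP) = 375.85 / (21.9 − 11) = 375.85/10.9 = 34.482 mL/cmH2O.
τ = R × C = 12.981 × 0.03448 L/cmH2O = 0.4476 s.
Fraction remaining at end-expiration = e^(−Te/τ) = e^(−0.48/0.4476) = 0.3422 → 34.22%.

34.2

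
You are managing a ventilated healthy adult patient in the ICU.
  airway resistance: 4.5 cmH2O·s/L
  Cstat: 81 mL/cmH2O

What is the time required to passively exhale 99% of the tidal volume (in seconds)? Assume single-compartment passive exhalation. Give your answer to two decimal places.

τ = R × C = 4.5 × 81 mL/cmH2O = 4.5 × 0.081 L/cmH2O = 0.3645 s.
Exhaled fraction f = 1 − e^(−t/τ) → t = −τ·ln(1 − f) = −0.3645·ln(0.01) = 1.679 s.

1.68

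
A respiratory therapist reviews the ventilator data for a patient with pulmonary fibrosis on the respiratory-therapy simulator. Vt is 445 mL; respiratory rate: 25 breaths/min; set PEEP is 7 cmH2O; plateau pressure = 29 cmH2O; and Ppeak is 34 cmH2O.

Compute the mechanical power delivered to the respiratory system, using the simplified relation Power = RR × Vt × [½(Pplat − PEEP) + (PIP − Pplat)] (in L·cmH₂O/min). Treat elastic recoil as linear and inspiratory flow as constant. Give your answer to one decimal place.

Per-breath work = Vt × [½(Pplat−PEEP) + (PIP−Pplat)] = 0.445 × [0.5×22.0 + 5.0] = 0.445 × 16.0 = 7.12 L·cmH2O.
Power = 25 × 7.12 = 178.0 L·cmH2O/min.

178.0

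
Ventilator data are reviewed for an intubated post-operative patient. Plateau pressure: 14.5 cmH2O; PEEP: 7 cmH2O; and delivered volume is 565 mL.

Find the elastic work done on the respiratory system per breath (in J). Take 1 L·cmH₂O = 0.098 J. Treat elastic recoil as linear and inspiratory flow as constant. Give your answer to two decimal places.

0.21

Elastic work ≈ ½ × (Pplat − PEEP) × Vt = 0.5 × (14.5 − 7) × 0.565 L = 0.5 × 7.5 × 0.565 = 2.119 L·cmH2O.
× 0.098 J/(L·cmH2O) → 0.2077 J.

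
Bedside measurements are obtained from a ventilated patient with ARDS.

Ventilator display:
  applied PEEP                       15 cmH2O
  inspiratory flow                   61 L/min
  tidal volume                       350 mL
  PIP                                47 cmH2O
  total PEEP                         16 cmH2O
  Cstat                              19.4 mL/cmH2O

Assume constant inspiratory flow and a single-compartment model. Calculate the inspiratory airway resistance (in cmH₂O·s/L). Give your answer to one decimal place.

Flow: 61 L/min ÷ 60 = 1.0167 L/s.
Total PEEP = 16 cmH2O (set 15 + intrinsic 1); this is the baseline alveolar pressure.
Equation of motion (constant flow): PIP = Vt/C + R·V̇ + PEEP.
R·V̇ = PIP − Vt/C − PEEP = 47 − 350/19.4 − 16 = 47 − 18.041 − 16 = 12.959 cmH2O.
R = 12.959 / 1.0167 = 12.746 cmH2O·s/L.

12.7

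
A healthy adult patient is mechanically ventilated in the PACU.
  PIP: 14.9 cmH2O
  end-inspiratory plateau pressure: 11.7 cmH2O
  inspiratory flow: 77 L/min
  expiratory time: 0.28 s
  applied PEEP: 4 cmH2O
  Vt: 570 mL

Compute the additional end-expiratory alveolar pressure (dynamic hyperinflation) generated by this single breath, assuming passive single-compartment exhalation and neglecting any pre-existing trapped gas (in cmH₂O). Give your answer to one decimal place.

1.7

Flow: 77 L/min ÷ 60 = 1.2833 L/s.
R = (PIP − Pplat)/V̇ = (14.9 − 11.7) / 1.2833 = 3.2/1.2833 = 2.494 cmH2O·s/L.
C = Vt/(Pplat − PEEP) = 570.0 / (11.7 − 4) = 570.0/7.7 = 74.026 mL/cmH2O.
τ = R × C = 2.494 × 0.07403 L/cmH2O = 0.1846 s.
Fraction remaining = e^(−Te/τ) = e^(−0.28/0.1846) = 0.2194; trapped volume = 570.0 × 0.2194 = 125.06 mL.
Additional alveolar pressure from trapping ≈ V_trapped / C = 125.06 / 74.026 = 1.689 cmH2O.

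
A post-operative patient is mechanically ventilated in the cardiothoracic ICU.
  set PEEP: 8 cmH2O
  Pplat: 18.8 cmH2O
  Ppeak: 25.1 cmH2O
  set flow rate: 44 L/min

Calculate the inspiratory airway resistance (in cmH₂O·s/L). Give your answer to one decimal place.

Flow: 44 L/min ÷ 60 = 0.7333 L/s.
Raw = (PIP − Pplat) / flow = (25.1 − 18.8) / 0.7333 = 6.3 / 0.7333 = 8.591 cmH2O·s/L.

8.6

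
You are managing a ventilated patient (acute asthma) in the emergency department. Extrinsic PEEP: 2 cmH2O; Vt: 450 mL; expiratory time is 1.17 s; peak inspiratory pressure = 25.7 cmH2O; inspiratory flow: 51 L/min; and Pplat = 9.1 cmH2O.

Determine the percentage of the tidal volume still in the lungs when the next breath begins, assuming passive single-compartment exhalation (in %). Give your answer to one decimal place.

Flow: 51 L/min ÷ 60 = 0.85 L/s.
R = (PIP − Pplat)/V̇ = (25.7 − 9.1) / 0.85 = 16.6/0.85 = 19.529 cmH2O·s/L.
C = Vt/(Pplat − PEEP) = 450.0 / (9.1 − 2) = 450.0/7.1 = 63.38 mL/cmH2O.
τ = R × C = 19.529 × 0.06338 L/cmH2O = 1.238 s.
Fraction remaining at end-expiration = e^(−Te/τ) = e^(−1.17/1.238) = 0.3887 → 38.87%.

38.9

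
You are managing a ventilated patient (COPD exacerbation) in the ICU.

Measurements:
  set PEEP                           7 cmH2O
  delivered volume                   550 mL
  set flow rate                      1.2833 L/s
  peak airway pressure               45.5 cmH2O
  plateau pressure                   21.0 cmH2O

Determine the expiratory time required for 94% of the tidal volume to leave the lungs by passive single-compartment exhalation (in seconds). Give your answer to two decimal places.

2.11

R = (PIP − Pplat)/V̇ = (45.5 − 21.0) / 1.2833 = 24.5/1.2833 = 19.091 cmH2O·s/L.
C = Vt/(Pplat − PEEP) = 550.0 / (21.0 − 7) = 550.0/14.0 = 39.286 mL/cmH2O.
τ = R × C = 19.091 × 0.03929 L/cmH2O = 0.7501 s.
t = −τ·ln(1 − 0.94) = −0.7501·ln(0.06) = 2.11 s.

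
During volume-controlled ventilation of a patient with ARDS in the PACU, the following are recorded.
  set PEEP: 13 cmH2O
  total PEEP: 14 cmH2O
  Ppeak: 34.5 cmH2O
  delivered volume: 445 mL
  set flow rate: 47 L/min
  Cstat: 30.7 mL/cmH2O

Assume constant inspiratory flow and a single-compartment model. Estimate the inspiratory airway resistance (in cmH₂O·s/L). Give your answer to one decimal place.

Flow: 47 L/min ÷ 60 = 0.7833 L/s.
Total PEEP = 14 cmH2O (set 13 + intrinsic 1); this is the baseline alveolar pressure.
Equation of motion (constant flow): PIP = Vt/C + R·V̇ + PEEP.
R·V̇ = PIP − Vt/C − PEEP = 34.5 − 445/30.7 − 14 = 34.5 − 14.495 − 14 = 6.005 cmH2O.
R = 6.005 / 0.7833 = 7.666 cmH2O·s/L.

7.7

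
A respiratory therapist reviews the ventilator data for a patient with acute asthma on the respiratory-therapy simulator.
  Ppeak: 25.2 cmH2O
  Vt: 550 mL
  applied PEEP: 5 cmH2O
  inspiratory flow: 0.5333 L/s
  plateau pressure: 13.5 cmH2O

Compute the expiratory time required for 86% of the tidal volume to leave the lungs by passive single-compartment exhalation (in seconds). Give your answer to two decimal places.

2.79

R = (PIP − Pplat)/V̇ = (25.2 − 13.5) / 0.5333 = 11.7/0.5333 = 21.939 cmH2O·s/L.
C = Vt/(Pplat − PEEP) = 550.0 / (13.5 − 5) = 550.0/8.5 = 64.706 mL/cmH2O.
τ = R × C = 21.939 × 0.06471 L/cmH2O = 1.42 s.
t = −τ·ln(1 − 0.86) = −1.42·ln(0.14) = 2.792 s.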